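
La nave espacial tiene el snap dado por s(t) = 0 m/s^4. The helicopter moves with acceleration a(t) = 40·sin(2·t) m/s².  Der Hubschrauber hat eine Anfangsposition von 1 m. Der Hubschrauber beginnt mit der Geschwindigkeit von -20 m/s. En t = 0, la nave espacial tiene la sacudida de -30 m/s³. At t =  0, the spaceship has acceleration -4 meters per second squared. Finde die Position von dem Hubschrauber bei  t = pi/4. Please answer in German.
Wir müssen unsere Gleichung für die Beschleunigung a(t) = 40·sin(2·t) 2-mal integrieren. Das Integral von der Beschleunigung, mit v(0) = -20, ergibt die Geschwindigkeit: v(t) = -20·cos(2·t). Das Integral von der Geschwindigkeit, mit x(0) = 1, ergibt die Position: x(t) = 1 - 10·sin(2·t). Mit x(t) = 1 - 10·sin(2·t) und Einsetzen von t = pi/4, finden wir x = -9.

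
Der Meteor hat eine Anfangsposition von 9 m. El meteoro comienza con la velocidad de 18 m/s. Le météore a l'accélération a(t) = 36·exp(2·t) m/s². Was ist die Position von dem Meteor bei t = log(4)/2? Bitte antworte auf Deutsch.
Wir müssen das Integral unserer Gleichung für die Beschleunigung a(t) = 36·exp(2·t) 2-mal finden. Mit ∫a(t)dt und Anwendung von v(0) = 18, finden wir v(t) = 18·exp(2·t). Durch Integration von der Geschwindigkeit und Verwendung der Anfangsbedingung x(0) = 9, erhalten wir x(t) = 9·exp(2·t). Aus der Gleichung für die Position x(t) = 9·exp(2·t), setzen wir t = log(4)/2 ein und erhalten x = 36.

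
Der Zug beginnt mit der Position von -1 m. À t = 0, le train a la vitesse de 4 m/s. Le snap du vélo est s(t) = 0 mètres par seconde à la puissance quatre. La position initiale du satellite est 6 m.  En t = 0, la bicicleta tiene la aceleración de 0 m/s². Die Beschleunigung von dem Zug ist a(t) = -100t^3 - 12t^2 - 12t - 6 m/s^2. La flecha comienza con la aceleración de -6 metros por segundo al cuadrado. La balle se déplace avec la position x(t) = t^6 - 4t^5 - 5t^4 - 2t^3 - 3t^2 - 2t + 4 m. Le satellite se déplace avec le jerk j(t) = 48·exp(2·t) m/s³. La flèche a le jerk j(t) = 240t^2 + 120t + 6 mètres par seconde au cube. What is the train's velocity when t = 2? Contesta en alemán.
Um dies zu lösen, müssen wir 1 Stammfunktion unserer Gleichung für die Beschleunigung a(t) = -100·t^3 - 12·t^2 - 12·t - 6 finden. Durch Integration von der Beschleunigung und Verwendung der Anfangsbedingung v(0) = 4, erhalten wir v(t) = -25·t^4 - 4·t^3 - 6·t^2 - 6·t + 4. Mit v(t) = -25·t^4 - 4·t^3 - 6·t^2 - 6·t + 4 und Einsetzen von t = 2, finden wir v = -464.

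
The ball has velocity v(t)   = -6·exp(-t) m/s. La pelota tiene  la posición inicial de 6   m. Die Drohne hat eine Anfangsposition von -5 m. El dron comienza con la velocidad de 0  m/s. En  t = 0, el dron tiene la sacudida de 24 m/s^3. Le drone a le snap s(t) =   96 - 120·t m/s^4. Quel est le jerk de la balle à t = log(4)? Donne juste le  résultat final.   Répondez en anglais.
The jerk at t = log(4) is j = -3/2.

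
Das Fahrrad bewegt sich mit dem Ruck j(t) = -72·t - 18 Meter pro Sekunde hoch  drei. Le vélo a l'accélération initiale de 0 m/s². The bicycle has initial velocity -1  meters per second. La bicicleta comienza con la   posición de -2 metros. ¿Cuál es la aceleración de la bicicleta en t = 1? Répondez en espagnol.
Debemos encontrar la antiderivada de nuestra ecuación de la sacudida j(t) = -72·t - 18 1 vez. La integral de la sacudida es la aceleración. Usando a(0) = 0, obtenemos a(t) = 18·t·(-2·t - 1). Tenemos la aceleración a(t) = 18·t·(-2·t - 1). Sustituyendo t = 1: a(1) = -54.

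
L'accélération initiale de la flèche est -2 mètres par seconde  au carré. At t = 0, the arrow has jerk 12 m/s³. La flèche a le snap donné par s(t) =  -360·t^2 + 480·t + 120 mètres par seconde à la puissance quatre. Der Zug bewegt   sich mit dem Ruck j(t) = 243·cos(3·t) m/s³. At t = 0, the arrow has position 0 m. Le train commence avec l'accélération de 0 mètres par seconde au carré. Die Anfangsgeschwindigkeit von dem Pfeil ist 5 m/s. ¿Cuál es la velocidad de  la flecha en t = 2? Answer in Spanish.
Necesitamos integrar nuestra ecuación del snap s(t) = -360·t^2 + 480·t + 120 3 veces. La antiderivada del snap, con j(0) = 12, da la sacudida: j(t) = -120·t^3 + 240·t^2 + 120·t + 12. La antiderivada de la sacudida, con a(0) = -2, da la aceleración: a(t) = -30·t^4 + 80·t^3 + 60·t^2 + 12·t - 2. La integral de la aceleración, con v(0) = 5, da la velocidad: v(t) = -6·t^5 + 20·t^4 + 20·t^3 + 6·t^2 - 2·t + 5. Usando v(t) = -6·t^5 + 20·t^4 + 20·t^3 + 6·t^2 - 2·t + 5 y sustituyendo t = 2, encontramos v = 313.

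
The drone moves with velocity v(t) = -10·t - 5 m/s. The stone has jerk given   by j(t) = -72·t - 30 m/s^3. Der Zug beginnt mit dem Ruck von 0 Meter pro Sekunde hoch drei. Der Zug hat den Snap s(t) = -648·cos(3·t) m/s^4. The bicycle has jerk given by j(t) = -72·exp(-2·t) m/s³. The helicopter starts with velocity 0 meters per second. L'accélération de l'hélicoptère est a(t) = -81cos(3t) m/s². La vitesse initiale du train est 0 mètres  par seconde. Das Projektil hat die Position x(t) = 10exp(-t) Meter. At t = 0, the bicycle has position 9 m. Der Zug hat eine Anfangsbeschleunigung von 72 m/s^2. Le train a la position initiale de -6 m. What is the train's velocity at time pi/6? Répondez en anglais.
Starting from snap s(t) = -648·cos(3·t), we take 3 antiderivatives. Finding the antiderivative of s(t) and using j(0) = 0: j(t) = -216·sin(3·t). Taking ∫j(t)dt and applying a(0) = 72, we find a(t) = 72·cos(3·t). Finding the antiderivative of a(t) and using v(0) = 0: v(t) = 24·sin(3·t). We have velocity v(t) = 24·sin(3·t). Substituting t = pi/6: v(pi/6) = 24.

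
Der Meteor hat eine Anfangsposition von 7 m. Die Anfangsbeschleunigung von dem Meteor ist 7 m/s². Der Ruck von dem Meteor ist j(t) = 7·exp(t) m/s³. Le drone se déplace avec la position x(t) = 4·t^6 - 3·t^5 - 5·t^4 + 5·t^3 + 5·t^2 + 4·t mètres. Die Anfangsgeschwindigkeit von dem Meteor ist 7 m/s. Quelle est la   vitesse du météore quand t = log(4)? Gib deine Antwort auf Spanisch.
Necesitamos integrar nuestra ecuación de la sacudida j(t) = 7·exp(t) 2 veces. La integral de la sacudida, con a(0) = 7, da la aceleración: a(t) = 7·exp(t). Tomando ∫a(t)dt y aplicando v(0) = 7, encontramos v(t) = 7·exp(t). De la ecuación de la velocidad v(t) = 7·exp(t), sustituimos t = log(4) para obtener v = 28.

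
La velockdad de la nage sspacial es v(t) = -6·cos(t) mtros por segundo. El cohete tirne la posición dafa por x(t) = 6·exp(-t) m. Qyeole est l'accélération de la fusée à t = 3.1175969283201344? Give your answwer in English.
To solve this, we need to take 2 derivatives of our position equation x(t) = 6·exp(-t). Differentiating position, we get velocity: v(t) = -6·exp(-t). The derivative of velocity gives acceleration: a(t) = 6·exp(-t). From the given acceleration equation a(t) = 6·exp(-t), we substitute t = 3.1175969283201344 to get a = 0.265580453166944.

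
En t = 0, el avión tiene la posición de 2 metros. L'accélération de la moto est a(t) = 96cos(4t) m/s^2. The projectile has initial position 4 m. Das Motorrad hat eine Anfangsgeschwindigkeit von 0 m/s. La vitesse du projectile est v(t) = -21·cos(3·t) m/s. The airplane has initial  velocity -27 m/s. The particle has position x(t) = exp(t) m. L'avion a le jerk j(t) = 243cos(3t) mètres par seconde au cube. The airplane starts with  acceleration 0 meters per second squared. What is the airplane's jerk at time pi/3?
We have jerk j(t) = 243·cos(3·t). Substituting t = pi/3: j(pi/3) = -243.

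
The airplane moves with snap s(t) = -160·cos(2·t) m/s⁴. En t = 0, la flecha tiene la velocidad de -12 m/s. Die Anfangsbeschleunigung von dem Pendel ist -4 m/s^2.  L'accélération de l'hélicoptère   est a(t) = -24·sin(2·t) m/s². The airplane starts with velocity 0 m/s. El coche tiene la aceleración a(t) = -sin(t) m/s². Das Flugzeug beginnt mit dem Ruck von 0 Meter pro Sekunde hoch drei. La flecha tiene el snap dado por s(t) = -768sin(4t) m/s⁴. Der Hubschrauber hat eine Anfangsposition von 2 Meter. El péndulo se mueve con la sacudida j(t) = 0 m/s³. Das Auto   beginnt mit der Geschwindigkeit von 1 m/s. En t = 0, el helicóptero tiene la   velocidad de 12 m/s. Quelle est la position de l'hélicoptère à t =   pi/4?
En partant de l'accélération a(t) = -24·sin(2·t), nous prenons 2 primitives. L'intégrale de l'accélération, avec v(0) = 12, donne la vitesse: v(t) = 12·cos(2·t). L'intégrale de la vitesse, avec x(0) = 2, donne la position: x(t) = 6·sin(2·t) + 2. Nous avons la position x(t) = 6·sin(2·t) + 2. En substituant t = pi/4: x(pi/4) = 8.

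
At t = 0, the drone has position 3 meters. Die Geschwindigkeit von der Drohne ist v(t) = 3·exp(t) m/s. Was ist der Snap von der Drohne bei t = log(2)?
Wir müssen unsere Gleichung für die Geschwindigkeit v(t) = 3·exp(t) 3-mal ableiten. Die Ableitung von der Geschwindigkeit ergibt die Beschleunigung: a(t) = 3·exp(t). Mit d/dt von a(t) finden wir j(t) = 3·exp(t). Durch Ableiten von dem Ruck erhalten wir den Snap: s(t) = 3·exp(t). Aus der Gleichung für den Snap s(t) = 3·exp(t), setzen wir t = log(2) ein und erhalten s = 6.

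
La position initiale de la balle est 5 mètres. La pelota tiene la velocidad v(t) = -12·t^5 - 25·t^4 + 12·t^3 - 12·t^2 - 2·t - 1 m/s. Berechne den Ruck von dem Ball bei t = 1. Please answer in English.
Starting from velocity v(t) = -12·t^5 - 25·t^4 + 12·t^3 - 12·t^2 - 2·t - 1, we take 2 derivatives. The derivative of velocity gives acceleration: a(t) = -60·t^4 - 100·t^3 + 36·t^2 - 24·t - 2. Taking d/dt of a(t), we find j(t) = -240·t^3 - 300·t^2 + 72·t - 24. We have jerk j(t) = -240·t^3 - 300·t^2 + 72·t - 24. Substituting t = 1: j(1) = -492.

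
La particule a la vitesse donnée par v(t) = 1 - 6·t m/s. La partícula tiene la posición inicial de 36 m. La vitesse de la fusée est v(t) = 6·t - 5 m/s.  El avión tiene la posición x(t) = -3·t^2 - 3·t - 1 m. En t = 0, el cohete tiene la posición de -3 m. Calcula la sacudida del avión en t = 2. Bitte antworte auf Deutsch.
Ausgehend von der Position x(t) = -3·t^2 - 3·t - 1, nehmen wir 3 Ableitungen. Durch Ableiten von der Position erhalten wir die Geschwindigkeit: v(t) = -6·t - 3. Mit d/dt von v(t) finden wir a(t) = -6. Die Ableitung von der Beschleunigung ergibt den Ruck: j(t) = 0. Mit j(t) = 0 und Einsetzen von t = 2, finden wir j = 0.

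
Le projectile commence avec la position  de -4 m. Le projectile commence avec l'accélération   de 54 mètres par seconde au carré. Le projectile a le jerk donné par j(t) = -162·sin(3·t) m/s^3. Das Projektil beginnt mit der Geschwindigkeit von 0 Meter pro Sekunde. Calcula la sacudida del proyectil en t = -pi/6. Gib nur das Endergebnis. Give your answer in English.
At t = -pi/6, j = 162.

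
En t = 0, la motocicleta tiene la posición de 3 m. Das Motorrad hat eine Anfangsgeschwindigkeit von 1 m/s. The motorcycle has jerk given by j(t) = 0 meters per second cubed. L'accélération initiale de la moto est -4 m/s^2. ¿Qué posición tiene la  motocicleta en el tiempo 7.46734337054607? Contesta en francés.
En partant du jerk j(t) = 0, nous prenons 3 intégrales. En intégrant le jerk et en utilisant la condition initiale a(0) = -4, nous obtenons a(t) = -4. La primitive de l'accélération, avec v(0) = 1, donne la vitesse: v(t) = 1 - 4·t. L'intégrale de la vitesse, avec x(0) = 3, donne la position: x(t) = -2·t^2 + t + 3. Nous avons la position x(t) = -2·t^2 + t + 3. En substituant t = 7.46734337054607: x(7.46734337054607) = -101.055090656731.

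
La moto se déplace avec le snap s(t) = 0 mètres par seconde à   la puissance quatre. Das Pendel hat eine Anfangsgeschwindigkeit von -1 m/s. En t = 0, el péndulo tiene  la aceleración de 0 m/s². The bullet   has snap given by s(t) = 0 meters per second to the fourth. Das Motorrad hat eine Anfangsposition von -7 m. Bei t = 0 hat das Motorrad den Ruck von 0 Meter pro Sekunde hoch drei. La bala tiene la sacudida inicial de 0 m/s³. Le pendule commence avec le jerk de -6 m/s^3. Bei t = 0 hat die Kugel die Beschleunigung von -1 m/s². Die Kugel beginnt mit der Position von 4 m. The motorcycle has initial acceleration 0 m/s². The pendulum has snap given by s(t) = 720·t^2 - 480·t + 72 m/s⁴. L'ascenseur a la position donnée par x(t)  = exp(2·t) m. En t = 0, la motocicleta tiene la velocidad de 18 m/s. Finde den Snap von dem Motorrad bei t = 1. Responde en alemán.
Aus der Gleichung für den Snap s(t) = 0, setzen wir t = 1 ein und erhalten s = 0.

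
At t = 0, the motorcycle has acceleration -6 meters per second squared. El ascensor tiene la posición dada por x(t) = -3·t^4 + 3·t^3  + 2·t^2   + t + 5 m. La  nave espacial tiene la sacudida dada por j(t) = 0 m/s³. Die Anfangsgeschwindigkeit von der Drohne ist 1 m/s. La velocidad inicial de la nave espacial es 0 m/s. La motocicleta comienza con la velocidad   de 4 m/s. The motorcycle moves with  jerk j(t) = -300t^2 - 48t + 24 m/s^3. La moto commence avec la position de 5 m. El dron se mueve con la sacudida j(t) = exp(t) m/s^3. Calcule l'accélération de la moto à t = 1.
Pour résoudre ceci, nous devons prendre 1 primitive de notre équation du jerk j(t) = -300·t^2 - 48·t + 24. L'intégrale du jerk, avec a(0) = -6, donne l'accélération: a(t) = -100·t^3 - 24·t^2 + 24·t - 6. De l'équation de l'accélération a(t) = -100·t^3 - 24·t^2 + 24·t - 6, nous substituons t = 1 pour obtenir a = -106.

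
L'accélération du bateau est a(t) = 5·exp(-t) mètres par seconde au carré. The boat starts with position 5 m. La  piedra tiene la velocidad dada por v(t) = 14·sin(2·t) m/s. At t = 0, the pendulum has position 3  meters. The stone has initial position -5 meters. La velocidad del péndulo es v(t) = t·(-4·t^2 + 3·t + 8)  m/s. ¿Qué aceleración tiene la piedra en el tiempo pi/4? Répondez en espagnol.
Partiendo de la velocidad v(t) = 14·sin(2·t), tomamos 1 derivada. La derivada de la velocidad da la aceleración: a(t) = 28·cos(2·t). De la ecuación de la aceleración a(t) = 28·cos(2·t), sustituimos t = pi/4 para obtener a = 0.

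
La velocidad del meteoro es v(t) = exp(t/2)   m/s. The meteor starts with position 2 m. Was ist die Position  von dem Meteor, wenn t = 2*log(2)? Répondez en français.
Nous devons trouver la primitive de notre équation de la vitesse v(t) = exp(t/2) 1 fois. La primitive de la vitesse est la position. En utilisant x(0) = 2, nous obtenons x(t) = 2·exp(t/2). De l'équation de la position x(t) = 2·exp(t/2), nous substituons t = 2*log(2) pour obtenir x = 4.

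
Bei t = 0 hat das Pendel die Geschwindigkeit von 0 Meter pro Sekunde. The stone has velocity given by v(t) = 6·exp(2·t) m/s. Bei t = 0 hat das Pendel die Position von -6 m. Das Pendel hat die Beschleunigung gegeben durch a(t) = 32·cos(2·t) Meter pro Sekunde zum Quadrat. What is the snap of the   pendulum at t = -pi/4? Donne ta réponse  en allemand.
Um dies zu lösen, müssen wir 2 Ableitungen unserer Gleichung für die Beschleunigung a(t) = 32·cos(2·t) nehmen. Mit d/dt von a(t) finden wir j(t) = -64·sin(2·t). Die Ableitung von dem Ruck ergibt den Snap: s(t) = -128·cos(2·t). Wir haben den Snap s(t) = -128·cos(2·t). Durch Einsetzen von t = -pi/4: s(-pi/4) = 0.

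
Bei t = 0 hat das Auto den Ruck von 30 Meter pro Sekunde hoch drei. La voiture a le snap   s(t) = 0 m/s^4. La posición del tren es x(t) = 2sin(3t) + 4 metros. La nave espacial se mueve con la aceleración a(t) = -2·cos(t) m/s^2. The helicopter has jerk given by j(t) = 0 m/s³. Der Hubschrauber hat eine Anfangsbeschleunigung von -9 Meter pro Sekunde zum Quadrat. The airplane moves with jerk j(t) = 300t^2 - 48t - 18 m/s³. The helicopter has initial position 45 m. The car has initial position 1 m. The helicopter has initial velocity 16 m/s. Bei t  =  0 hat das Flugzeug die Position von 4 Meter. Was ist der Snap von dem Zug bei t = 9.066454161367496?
Um dies zu lösen, müssen wir 4 Ableitungen unserer Gleichung für die Position x(t) = 2·sin(3·t) + 4 nehmen. Die Ableitung von der Position ergibt die Geschwindigkeit: v(t) = 6·cos(3·t). Durch Ableiten von der Geschwindigkeit erhalten wir die Beschleunigung: a(t) = -18·sin(3·t). Mit d/dt von a(t) finden wir j(t) = -54·cos(3·t). Durch Ableiten von dem Ruck erhalten wir den Snap: s(t) = 162·sin(3·t). Wir haben den Snap s(t) = 162·sin(3·t). Durch Einsetzen von t = 9.066454161367496: s(9.066454161367496) = 142.491400011072.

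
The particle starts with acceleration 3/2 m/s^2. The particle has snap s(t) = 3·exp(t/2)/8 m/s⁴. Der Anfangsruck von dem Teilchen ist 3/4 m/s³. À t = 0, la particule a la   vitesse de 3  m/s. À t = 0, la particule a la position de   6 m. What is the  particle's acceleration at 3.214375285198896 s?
We must find the antiderivative of our snap equation s(t) = 3·exp(t/2)/8 2 times. Finding the integral of s(t) and using j(0) = 3/4: j(t) = 3·exp(t/2)/4. Taking ∫j(t)dt and applying a(0) = 3/2, we find a(t) = 3·exp(t/2)/2. Using a(t) = 3·exp(t/2)/2 and substituting t = 3.214375285198896, we find a = 7.48314195093344.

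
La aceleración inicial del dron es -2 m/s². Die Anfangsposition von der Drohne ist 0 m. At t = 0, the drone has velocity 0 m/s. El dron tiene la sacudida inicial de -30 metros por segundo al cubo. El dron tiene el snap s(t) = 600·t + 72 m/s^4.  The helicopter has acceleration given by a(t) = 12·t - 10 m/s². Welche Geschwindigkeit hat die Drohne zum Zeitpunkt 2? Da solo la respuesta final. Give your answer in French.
La vitesse à t = 2 est v = 432.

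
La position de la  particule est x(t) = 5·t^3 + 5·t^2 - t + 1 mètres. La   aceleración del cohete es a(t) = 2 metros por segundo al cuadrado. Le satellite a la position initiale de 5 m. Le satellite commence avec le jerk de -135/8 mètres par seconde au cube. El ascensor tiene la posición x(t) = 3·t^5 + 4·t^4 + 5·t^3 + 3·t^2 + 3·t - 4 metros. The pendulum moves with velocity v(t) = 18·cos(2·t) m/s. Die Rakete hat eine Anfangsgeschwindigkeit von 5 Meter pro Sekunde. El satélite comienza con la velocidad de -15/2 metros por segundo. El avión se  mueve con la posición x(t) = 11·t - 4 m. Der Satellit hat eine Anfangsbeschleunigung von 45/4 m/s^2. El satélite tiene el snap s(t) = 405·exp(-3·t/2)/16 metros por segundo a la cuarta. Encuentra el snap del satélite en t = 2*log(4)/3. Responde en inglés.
Using s(t) = 405·exp(-3·t/2)/16 and substituting t = 2*log(4)/3, we find s = 405/64.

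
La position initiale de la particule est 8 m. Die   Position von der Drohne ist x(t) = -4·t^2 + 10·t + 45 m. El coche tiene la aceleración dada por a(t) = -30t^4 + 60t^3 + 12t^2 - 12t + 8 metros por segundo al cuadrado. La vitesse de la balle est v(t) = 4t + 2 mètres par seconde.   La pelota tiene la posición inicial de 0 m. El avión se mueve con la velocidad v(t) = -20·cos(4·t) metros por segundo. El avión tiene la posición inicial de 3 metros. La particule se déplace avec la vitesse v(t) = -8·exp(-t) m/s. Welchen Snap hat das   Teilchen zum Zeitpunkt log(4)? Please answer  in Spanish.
Para resolver esto, necesitamos tomar 3 derivadas de nuestra ecuación de la velocidad v(t) = -8·exp(-t). La derivada de la velocidad da la aceleración: a(t) = 8·exp(-t). La derivada de la aceleración da la sacudida: j(t) = -8·exp(-t). La derivada de la sacudida da el snap: s(t) = 8·exp(-t). Tenemos el snap s(t) = 8·exp(-t). Sustituyendo t = log(4): s(log(4)) = 2.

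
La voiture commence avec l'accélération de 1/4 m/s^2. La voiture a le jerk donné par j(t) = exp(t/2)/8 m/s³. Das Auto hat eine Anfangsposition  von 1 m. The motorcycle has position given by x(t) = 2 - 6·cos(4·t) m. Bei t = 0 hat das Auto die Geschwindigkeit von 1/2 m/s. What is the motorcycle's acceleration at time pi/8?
To solve this, we need to take 2 derivatives of our position equation x(t) = 2 - 6·cos(4·t). The derivative of position gives velocity: v(t) = 24·sin(4·t). The derivative of velocity gives acceleration: a(t) = 96·cos(4·t). We have acceleration a(t) = 96·cos(4·t). Substituting t = pi/8: a(pi/8) = 0.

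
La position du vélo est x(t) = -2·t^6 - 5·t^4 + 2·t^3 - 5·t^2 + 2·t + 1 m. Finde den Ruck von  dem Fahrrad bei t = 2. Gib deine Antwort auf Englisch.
Starting from position x(t) = -2·t^6 - 5·t^4 + 2·t^3 - 5·t^2 + 2·t + 1, we take 3 derivatives. Differentiating position, we get velocity: v(t) = -12·t^5 - 20·t^3 + 6·t^2 - 10·t + 2. The derivative of velocity gives acceleration: a(t) = -60·t^4 - 60·t^2 + 12·t - 10. The derivative of acceleration gives jerk: j(t) = -240·t^3 - 120·t + 12. Using j(t) = -240·t^3 - 120·t + 12 and substituting t = 2, we find j = -2148.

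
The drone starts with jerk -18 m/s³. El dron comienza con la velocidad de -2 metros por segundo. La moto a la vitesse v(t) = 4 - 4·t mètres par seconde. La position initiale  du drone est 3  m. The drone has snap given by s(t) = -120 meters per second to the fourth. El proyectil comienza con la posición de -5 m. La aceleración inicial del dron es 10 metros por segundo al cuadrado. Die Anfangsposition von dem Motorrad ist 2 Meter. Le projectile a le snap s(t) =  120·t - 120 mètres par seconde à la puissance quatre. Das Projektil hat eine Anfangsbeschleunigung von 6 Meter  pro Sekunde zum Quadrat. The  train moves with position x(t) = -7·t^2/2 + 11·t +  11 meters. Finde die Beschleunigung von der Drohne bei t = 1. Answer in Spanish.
Necesitamos integrar nuestra ecuación del snap s(t) = -120 2 veces. La antiderivada del snap es la sacudida. Usando j(0) = -18, obtenemos j(t) = -120·t - 18. La antiderivada de la sacudida es la aceleración. Usando a(0) = 10, obtenemos a(t) = -60·t^2 - 18·t + 10. Usando a(t) = -60·t^2 - 18·t + 10 y sustituyendo t = 1, encontramos a = -68.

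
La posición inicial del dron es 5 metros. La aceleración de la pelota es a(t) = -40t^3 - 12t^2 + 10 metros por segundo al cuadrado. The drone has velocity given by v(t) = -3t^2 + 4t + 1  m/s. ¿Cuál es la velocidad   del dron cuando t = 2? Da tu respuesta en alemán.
Wir haben die Geschwindigkeit v(t) = -3·t^2 + 4·t + 1. Durch Einsetzen von t = 2: v(2) = -3.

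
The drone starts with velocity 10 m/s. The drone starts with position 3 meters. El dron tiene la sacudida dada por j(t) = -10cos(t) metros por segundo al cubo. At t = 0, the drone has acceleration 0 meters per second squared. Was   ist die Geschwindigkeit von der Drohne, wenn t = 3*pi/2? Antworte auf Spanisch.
Debemos encontrar la antiderivada de nuestra ecuación de la sacudida j(t) = -10·cos(t) 2 veces. La antiderivada de la sacudida es la aceleración. Usando a(0) = 0, obtenemos a(t) = -10·sin(t). Tomando ∫a(t)dt y aplicando v(0) = 10, encontramos v(t) = 10·cos(t). Tenemos la velocidad v(t) = 10·cos(t). Sustituyendo t = 3*pi/2: v(3*pi/2) = 0.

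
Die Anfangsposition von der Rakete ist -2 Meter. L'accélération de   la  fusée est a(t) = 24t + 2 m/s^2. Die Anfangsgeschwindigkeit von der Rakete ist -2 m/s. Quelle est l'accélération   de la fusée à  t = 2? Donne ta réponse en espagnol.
Usando a(t) = 24·t + 2 y sustituyendo t = 2, encontramos a = 50.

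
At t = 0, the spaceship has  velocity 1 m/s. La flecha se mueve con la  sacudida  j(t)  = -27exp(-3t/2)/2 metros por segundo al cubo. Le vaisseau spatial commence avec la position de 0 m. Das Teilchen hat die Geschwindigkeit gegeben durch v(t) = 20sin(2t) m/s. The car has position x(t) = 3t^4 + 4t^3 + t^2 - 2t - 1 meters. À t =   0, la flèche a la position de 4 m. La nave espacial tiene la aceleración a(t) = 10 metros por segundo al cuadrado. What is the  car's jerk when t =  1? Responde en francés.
Nous devons dériver notre équation de la position x(t) = 3·t^4 + 4·t^3 + t^2 - 2·t - 1 3 fois. En dérivant la position, nous obtenons la vitesse: v(t) = 12·t^3 + 12·t^2 + 2·t - 2. En dérivant la vitesse, nous obtenons l'accélération: a(t) = 36·t^2 + 24·t + 2. La dérivée de l'accélération donne le jerk: j(t) = 72·t + 24. En utilisant j(t) = 72·t + 24 et en substituant t = 1, nous trouvons j = 96.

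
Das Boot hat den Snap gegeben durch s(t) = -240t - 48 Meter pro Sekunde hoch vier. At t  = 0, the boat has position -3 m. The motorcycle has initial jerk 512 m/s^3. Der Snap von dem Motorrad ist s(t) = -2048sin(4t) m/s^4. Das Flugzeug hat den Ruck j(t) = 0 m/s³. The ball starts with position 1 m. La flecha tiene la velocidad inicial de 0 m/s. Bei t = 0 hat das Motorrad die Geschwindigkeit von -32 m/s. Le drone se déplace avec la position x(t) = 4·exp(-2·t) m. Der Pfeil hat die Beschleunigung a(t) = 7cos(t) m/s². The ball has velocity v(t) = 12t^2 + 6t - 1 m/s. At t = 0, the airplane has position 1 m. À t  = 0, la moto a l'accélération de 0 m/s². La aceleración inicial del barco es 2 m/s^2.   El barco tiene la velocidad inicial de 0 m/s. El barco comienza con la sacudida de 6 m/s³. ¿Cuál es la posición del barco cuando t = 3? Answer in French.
Pour résoudre ceci, nous devons prendre 4 intégrales de notre équation du snap s(t) = -240·t - 48. L'intégrale du snap est le jerk. En utilisant j(0) = 6, nous obtenons j(t) = -120·t^2 - 48·t + 6. En prenant ∫j(t)dt et en appliquant a(0) = 2, nous trouvons a(t) = -40·t^3 - 24·t^2 + 6·t + 2. La primitive de l'accélération est la vitesse. En utilisant v(0) = 0, nous obtenons v(t) = t·(-10·t^3 - 8·t^2 + 3·t + 2). L'intégrale de la vitesse est la position. En utilisant x(0) = -3, nous obtenons x(t) = -2·t^5 - 2·t^4 + t^3 + t^2 - 3. De l'équation de la position x(t) = -2·t^5 - 2·t^4 + t^3 + t^2 - 3, nous substituons t = 3 pour obtenir x = -615.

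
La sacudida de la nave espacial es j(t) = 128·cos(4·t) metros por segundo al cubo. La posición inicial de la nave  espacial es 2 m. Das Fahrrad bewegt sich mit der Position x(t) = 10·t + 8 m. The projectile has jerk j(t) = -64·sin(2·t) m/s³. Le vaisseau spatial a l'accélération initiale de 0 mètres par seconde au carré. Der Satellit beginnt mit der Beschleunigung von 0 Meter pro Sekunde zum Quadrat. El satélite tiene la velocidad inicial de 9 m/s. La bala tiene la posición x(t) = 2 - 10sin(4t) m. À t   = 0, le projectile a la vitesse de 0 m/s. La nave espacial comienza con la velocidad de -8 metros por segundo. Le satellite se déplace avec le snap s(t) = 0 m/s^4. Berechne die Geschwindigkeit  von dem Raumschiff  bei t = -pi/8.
Wir müssen unsere Gleichung für den Ruck j(t) = 128·cos(4·t) 2-mal integrieren. Die Stammfunktion von dem Ruck, mit a(0) = 0, ergibt die Beschleunigung: a(t) = 32·sin(4·t). Die Stammfunktion von der Beschleunigung ist die Geschwindigkeit. Mit v(0) = -8 erhalten wir v(t) = -8·cos(4·t). Wir haben die Geschwindigkeit v(t) = -8·cos(4·t). Durch Einsetzen von t = -pi/8: v(-pi/8) = 0.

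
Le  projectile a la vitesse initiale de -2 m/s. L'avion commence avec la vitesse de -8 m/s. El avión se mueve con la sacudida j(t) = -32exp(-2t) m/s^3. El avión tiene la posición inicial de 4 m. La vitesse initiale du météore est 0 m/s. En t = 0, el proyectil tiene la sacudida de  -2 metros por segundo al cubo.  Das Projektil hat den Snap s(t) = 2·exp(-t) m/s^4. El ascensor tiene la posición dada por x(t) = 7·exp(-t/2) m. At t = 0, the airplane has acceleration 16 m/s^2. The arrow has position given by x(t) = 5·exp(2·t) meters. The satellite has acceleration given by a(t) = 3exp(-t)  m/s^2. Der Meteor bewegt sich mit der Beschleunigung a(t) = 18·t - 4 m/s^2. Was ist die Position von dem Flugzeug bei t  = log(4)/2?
Um dies zu lösen, müssen wir 3 Stammfunktionen unserer Gleichung für den Ruck j(t) = -32·exp(-2·t) finden. Das Integral von dem Ruck, mit a(0) = 16, ergibt die Beschleunigung: a(t) = 16·exp(-2·t). Mit ∫a(t)dt und Anwendung von v(0) = -8, finden wir v(t) = -8·exp(-2·t). Das Integral von der Geschwindigkeit ist die Position. Mit x(0) = 4 erhalten wir x(t) = 4·exp(-2·t). Wir haben die Position x(t) = 4·exp(-2·t). Durch Einsetzen von t = log(4)/2: x(log(4)/2) = 1.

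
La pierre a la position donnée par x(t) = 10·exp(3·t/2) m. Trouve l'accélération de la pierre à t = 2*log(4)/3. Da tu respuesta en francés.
En partant de la position x(t) = 10·exp(3·t/2), nous prenons 2 dérivées. En prenant d/dt de x(t), nous trouvons v(t) = 15·exp(3·t/2). En dérivant la vitesse, nous obtenons l'accélération: a(t) = 45·exp(3·t/2)/2. En utilisant a(t) = 45·exp(3·t/2)/2 et en substituant t = 2*log(4)/3, nous trouvons a = 90.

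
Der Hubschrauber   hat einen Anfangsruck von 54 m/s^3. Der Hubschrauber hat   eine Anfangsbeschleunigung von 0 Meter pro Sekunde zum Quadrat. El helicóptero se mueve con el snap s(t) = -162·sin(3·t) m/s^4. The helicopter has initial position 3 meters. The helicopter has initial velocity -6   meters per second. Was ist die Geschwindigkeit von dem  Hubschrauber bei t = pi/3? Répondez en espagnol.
Debemos encontrar la integral de nuestra ecuación del snap s(t) = -162·sin(3·t) 3 veces. Integrando el snap y usando la condición inicial j(0) = 54, obtenemos j(t) = 54·cos(3·t). La integral de la sacudida es la aceleración. Usando a(0) = 0, obtenemos a(t) = 18·sin(3·t). Tomando ∫a(t)dt y aplicando v(0) = -6, encontramos v(t) = -6·cos(3·t). De la ecuación de la velocidad v(t) = -6·cos(3·t), sustituimos t = pi/3 para obtener v = 6.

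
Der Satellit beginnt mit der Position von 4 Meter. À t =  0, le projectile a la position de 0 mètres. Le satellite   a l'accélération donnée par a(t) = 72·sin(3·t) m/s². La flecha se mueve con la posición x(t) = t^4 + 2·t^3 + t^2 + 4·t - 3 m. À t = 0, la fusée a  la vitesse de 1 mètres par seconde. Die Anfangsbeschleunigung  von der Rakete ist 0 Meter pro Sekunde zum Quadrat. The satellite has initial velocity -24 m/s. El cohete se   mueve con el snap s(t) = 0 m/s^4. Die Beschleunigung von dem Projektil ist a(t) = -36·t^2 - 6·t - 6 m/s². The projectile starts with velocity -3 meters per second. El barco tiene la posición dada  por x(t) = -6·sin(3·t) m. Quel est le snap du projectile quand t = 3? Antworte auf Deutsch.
Ausgehend von der Beschleunigung a(t) = -36·t^2 - 6·t - 6, nehmen wir 2 Ableitungen. Mit d/dt von a(t) finden wir j(t) = -72·t - 6. Durch Ableiten von dem Ruck erhalten wir den Snap: s(t) = -72. Wir haben den Snap s(t) = -72. Durch Einsetzen von t = 3: s(3) = -72.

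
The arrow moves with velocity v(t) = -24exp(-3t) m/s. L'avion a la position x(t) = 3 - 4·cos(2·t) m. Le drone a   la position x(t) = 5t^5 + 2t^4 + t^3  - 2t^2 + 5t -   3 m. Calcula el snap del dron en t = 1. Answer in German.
Um dies zu lösen, müssen wir 4 Ableitungen unserer Gleichung für die Position x(t) = 5·t^5 + 2·t^4 + t^3 - 2·t^2 + 5·t - 3 nehmen. Die Ableitung von der Position ergibt die Geschwindigkeit: v(t) = 25·t^4 + 8·t^3 + 3·t^2 - 4·t + 5. Die Ableitung von der Geschwindigkeit ergibt die Beschleunigung: a(t) = 100·t^3 + 24·t^2 + 6·t - 4. Mit d/dt von a(t) finden wir j(t) = 300·t^2 + 48·t + 6. Die Ableitung von dem Ruck ergibt den Snap: s(t) = 600·t + 48. Mit s(t) = 600·t + 48 und Einsetzen von t = 1, finden wir s = 648.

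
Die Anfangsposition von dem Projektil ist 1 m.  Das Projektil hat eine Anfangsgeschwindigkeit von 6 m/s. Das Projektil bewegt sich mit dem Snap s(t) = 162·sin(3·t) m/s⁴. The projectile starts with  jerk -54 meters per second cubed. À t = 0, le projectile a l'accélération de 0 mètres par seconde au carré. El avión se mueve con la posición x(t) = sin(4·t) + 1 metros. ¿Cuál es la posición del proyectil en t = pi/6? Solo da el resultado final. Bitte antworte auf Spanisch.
x(pi/6) = 3.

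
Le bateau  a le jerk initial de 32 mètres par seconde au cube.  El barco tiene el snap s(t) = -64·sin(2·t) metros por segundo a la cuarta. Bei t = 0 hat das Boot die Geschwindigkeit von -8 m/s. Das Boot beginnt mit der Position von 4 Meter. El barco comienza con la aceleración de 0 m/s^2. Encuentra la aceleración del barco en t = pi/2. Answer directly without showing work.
La respuesta es 0.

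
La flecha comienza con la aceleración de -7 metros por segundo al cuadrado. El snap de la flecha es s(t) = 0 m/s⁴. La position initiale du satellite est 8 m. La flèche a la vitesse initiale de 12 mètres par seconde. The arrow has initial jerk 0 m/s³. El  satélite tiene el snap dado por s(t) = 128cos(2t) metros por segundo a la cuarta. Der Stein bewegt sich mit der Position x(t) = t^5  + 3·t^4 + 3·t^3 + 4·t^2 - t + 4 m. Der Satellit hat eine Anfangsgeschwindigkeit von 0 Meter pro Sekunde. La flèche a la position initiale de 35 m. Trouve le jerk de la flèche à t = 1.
Pour résoudre ceci, nous devons prendre 1 primitive de notre équation du snap s(t) = 0. La primitive du snap est le jerk. En utilisant j(0) = 0, nous obtenons j(t) = 0. Nous avons le jerk j(t) = 0. En substituant t = 1: j(1) = 0.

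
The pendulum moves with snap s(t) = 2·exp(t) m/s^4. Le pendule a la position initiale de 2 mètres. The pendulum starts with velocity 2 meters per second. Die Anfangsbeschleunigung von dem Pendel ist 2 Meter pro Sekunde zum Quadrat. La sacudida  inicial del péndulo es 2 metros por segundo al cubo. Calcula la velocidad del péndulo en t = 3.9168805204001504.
Partiendo del snap s(t) = 2·exp(t), tomamos 3 antiderivadas. La antiderivada del snap es la sacudida. Usando j(0) = 2, obtenemos j(t) = 2·exp(t). Integrando la sacudida y usando la condición inicial a(0) = 2, obtenemos a(t) = 2·exp(t). La integral de la aceleración es la velocidad. Usando v(0) = 2, obtenemos v(t) = 2·exp(t). De la ecuación de la velocidad v(t) = 2·exp(t), sustituimos t = 3.9168805204001504 para obtener v = 100.486933182362.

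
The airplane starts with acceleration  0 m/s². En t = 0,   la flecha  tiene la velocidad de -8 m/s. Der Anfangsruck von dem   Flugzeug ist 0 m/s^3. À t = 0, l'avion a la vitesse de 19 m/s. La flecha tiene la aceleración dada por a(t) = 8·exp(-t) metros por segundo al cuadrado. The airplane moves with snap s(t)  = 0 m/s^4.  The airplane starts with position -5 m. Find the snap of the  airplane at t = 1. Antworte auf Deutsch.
Aus der Gleichung für den Snap s(t) = 0, setzen wir t = 1 ein und erhalten s = 0.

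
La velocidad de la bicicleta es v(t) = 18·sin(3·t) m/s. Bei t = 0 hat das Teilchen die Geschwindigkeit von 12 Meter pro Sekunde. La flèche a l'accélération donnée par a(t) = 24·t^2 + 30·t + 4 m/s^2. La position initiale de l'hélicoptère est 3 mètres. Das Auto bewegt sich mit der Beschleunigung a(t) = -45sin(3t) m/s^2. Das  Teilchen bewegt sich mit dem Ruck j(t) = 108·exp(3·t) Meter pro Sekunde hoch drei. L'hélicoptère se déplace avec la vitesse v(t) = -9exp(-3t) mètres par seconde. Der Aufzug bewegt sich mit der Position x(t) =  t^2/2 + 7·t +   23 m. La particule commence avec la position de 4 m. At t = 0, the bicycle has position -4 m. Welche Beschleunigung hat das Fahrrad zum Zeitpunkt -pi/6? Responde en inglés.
We must differentiate our velocity equation v(t) = 18·sin(3·t) 1 time. Taking d/dt of v(t), we find a(t) = 54·cos(3·t). We have acceleration a(t) = 54·cos(3·t). Substituting t = -pi/6: a(-pi/6) = 0.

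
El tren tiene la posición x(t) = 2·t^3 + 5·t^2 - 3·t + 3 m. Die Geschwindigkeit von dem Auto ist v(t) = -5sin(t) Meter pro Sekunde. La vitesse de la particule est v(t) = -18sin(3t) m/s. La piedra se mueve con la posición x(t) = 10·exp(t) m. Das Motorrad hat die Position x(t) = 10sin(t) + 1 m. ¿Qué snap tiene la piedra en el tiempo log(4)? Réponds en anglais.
We must differentiate our position equation x(t) = 10·exp(t) 4 times. Differentiating position, we get velocity: v(t) = 10·exp(t). Taking d/dt of v(t), we find a(t) = 10·exp(t). Differentiating acceleration, we get jerk: j(t) = 10·exp(t). Taking d/dt of j(t), we find s(t) = 10·exp(t). We have snap s(t) = 10·exp(t). Substituting t = log(4): s(log(4)) = 40.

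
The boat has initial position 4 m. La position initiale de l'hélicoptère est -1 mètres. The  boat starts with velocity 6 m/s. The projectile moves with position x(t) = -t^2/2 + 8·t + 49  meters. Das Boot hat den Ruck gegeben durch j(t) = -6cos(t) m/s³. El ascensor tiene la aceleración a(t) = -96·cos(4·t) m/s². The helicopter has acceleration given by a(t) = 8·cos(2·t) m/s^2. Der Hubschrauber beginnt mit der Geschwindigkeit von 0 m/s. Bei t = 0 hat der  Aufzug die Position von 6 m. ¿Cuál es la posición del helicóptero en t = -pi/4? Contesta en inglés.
Starting from acceleration a(t) = 8·cos(2·t), we take 2 antiderivatives. Taking ∫a(t)dt and applying v(0) = 0, we find v(t) = 4·sin(2·t). The antiderivative of velocity, with x(0) = -1, gives position: x(t) = 1 - 2·cos(2·t). Using x(t) = 1 - 2·cos(2·t) and substituting t = -pi/4, we find x = 1.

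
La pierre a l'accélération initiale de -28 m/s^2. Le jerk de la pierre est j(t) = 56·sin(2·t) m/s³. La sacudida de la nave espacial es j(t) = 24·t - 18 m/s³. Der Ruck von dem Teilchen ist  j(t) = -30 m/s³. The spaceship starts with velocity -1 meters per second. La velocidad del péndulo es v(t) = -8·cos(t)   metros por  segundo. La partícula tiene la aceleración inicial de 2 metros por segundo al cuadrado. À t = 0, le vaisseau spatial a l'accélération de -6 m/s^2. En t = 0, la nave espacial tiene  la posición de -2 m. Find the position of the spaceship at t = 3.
To find the answer, we compute 3 integrals of j(t) = 24·t - 18. The integral of jerk is acceleration. Using a(0) = -6, we get a(t) = 12·t^2 - 18·t - 6. The integral of acceleration, with v(0) = -1, gives velocity: v(t) = 4·t^3 - 9·t^2 - 6·t - 1. Taking ∫v(t)dt and applying x(0) = -2, we find x(t) = t^4 - 3·t^3 - 3·t^2 - t - 2. Using x(t) = t^4 - 3·t^3 - 3·t^2 - t - 2 and substituting t = 3, we find x = -32.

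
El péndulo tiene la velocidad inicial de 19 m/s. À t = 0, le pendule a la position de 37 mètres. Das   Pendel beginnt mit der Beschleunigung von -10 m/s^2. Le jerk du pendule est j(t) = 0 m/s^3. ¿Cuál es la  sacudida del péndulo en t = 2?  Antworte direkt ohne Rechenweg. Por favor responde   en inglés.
The answer is 0.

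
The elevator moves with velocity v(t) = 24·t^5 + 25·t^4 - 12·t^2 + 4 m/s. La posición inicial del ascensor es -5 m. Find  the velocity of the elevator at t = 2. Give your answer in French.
Nous avons la vitesse v(t) = 24·t^5 + 25·t^4 - 12·t^2 + 4. En substituant t = 2: v(2) = 1124.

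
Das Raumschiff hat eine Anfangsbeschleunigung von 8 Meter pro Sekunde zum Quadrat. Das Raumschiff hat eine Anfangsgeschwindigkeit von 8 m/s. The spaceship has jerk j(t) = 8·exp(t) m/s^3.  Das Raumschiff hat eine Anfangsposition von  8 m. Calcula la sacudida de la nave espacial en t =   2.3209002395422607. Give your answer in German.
Aus der Gleichung für den Ruck j(t) = 8·exp(t), setzen wir t = 2.3209002395422607 ein und erhalten j = 81.4787118002606.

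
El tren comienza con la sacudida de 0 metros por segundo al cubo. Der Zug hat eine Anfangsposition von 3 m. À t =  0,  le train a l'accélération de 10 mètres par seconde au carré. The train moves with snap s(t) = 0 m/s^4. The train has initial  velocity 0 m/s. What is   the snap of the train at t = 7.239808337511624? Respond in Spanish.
Tenemos el snap s(t) = 0. Sustituyendo t = 7.239808337511624: s(7.239808337511624) = 0.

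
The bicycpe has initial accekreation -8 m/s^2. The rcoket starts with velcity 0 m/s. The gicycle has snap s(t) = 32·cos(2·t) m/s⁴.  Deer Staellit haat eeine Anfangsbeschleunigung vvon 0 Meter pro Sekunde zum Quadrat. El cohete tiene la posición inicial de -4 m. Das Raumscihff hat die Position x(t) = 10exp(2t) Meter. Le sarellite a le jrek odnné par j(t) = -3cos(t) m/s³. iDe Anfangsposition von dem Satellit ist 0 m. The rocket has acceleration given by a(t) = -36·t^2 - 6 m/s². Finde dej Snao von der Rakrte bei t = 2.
Ausgehend von der Beschleunigung a(t) = -36·t^2 - 6, nehmen wir 2 Ableitungen. Die Ableitung von der Beschleunigung ergibt den Ruck: j(t) = -72·t. Mit d/dt von j(t) finden wir s(t) = -72. Wir haben den Snap s(t) = -72. Durch Einsetzen von t = 2: s(2) = -72.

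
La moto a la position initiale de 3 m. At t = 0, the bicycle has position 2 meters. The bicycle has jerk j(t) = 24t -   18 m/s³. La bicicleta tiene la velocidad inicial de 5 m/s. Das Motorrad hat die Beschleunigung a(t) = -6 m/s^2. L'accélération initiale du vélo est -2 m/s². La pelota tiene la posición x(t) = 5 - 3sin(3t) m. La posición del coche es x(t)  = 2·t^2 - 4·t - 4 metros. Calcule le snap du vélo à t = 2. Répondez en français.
En partant du jerk j(t) = 24·t - 18, nous prenons 1 dérivée. La dérivée du jerk donne le snap: s(t) = 24. En utilisant s(t) = 24 et en substituant t = 2, nous trouvons s = 24.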